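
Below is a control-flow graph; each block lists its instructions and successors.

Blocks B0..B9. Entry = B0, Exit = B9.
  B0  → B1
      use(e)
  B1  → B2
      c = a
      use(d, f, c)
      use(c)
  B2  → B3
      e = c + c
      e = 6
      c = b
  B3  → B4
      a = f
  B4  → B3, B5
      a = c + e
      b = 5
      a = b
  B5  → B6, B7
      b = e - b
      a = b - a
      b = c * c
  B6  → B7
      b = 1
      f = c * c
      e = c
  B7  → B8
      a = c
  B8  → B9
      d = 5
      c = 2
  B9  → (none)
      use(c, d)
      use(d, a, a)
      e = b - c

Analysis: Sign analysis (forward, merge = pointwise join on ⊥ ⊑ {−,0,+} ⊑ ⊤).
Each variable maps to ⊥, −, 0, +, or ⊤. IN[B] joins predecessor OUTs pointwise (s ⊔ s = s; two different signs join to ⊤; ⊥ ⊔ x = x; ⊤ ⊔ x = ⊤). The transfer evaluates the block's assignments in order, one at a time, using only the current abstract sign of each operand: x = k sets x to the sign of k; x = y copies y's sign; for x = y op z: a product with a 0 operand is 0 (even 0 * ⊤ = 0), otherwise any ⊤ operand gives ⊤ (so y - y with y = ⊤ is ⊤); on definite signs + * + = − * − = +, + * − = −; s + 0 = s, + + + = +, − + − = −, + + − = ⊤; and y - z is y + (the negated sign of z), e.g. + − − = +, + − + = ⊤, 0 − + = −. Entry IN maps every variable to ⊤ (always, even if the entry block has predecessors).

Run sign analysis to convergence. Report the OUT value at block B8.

Per-block solution:
  B0:   IN=(all ⊤)   OUT=(all ⊤)
  B1:   IN=(all ⊤)   OUT=(all ⊤)
  B2:   IN=(all ⊤)   OUT={e:+; rest ⊤}
  B3:   IN={e:+; rest ⊤}   OUT={e:+; rest ⊤}
  B4:   IN={e:+; rest ⊤}   OUT={a:+, b:+, e:+; rest ⊤}
  B5:   IN={a:+, b:+, e:+; rest ⊤}   OUT={e:+; rest ⊤}
  B6:   IN={e:+; rest ⊤}   OUT={b:+; rest ⊤}
  B7:   IN=(all ⊤)   OUT=(all ⊤)
  B8:   IN=(all ⊤)   OUT={c:+, d:+; rest ⊤}
  B9:   IN={c:+, d:+; rest ⊤}   OUT={c:+, d:+; rest ⊤}

Merge at B8: IN[B8] = OUT[B7] = {a: ⊤, b: ⊤, c: ⊤, d: ⊤, e: ⊤, f: ⊤}
Applying B8's transfer function to that IN value gives OUT[B8] (row B8 above).

Answer: {a: ⊤, b: ⊤, c: +, d: +, e: ⊤, f: ⊤}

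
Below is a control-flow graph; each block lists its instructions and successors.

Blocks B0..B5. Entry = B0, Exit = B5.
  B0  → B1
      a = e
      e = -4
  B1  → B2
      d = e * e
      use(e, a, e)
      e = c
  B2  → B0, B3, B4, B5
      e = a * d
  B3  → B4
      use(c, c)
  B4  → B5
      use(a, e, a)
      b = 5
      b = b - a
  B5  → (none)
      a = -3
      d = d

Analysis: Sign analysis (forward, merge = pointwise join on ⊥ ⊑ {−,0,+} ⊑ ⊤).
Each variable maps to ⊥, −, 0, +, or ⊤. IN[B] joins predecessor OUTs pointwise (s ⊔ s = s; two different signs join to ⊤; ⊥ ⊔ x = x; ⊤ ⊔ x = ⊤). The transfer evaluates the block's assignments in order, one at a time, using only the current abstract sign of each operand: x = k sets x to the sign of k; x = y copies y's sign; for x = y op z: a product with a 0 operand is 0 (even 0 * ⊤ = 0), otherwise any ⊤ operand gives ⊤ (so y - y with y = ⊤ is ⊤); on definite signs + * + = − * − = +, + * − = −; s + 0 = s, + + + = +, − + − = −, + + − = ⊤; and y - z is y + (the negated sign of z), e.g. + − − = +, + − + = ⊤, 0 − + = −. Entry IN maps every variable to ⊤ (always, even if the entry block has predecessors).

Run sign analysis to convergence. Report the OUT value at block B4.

Answer: {a: ⊤, b: ⊤, c: ⊤, d: +, e: ⊤, f: ⊤}

Trace:
Per-block solution:
  B0: | IN=(all ⊤) | OUT={e:-; rest ⊤}
  B1: | IN={e:-; rest ⊤} | OUT={d:+; rest ⊤}
  B2: | IN={d:+; rest ⊤} | OUT={d:+; rest ⊤}
  B3: | IN={d:+; rest ⊤} | OUT={d:+; rest ⊤}
  B4: | IN={d:+; rest ⊤} | OUT={d:+; rest ⊤}
  B5: | IN={d:+; rest ⊤} | OUT={a:-, d:+; rest ⊤}

Merge at B4: IN[B4] = OUT[B2] ⊔ OUT[B3] = {a: ⊤, b: ⊤, c: ⊤, d: +, e: ⊤, f: ⊤}
Applying B4's transfer function to that IN value gives OUT[B4] (row B4 above).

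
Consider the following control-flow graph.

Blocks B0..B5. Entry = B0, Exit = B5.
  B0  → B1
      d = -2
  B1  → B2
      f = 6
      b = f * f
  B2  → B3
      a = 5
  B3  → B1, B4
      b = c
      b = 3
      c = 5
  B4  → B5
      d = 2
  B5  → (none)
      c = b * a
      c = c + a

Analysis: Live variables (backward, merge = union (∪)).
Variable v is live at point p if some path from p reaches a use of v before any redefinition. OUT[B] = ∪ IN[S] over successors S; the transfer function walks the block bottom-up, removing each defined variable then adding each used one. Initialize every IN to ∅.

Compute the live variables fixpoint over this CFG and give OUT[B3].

Answer: {a, b, c}

Working:
Converged values:
  B0:  IN={c}  OUT={c}
  B1:  IN={c}  OUT={c}
  B2:  IN={c}  OUT={a, c}
  B3:  IN={a, c}  OUT={a, b, c}
  B4:  IN={a, b}  OUT={a, b}
  B5:  IN={a, b}  OUT={}

Merge at B3: OUT[B3] = IN[B1] ⊔ IN[B4] = {a, b, c}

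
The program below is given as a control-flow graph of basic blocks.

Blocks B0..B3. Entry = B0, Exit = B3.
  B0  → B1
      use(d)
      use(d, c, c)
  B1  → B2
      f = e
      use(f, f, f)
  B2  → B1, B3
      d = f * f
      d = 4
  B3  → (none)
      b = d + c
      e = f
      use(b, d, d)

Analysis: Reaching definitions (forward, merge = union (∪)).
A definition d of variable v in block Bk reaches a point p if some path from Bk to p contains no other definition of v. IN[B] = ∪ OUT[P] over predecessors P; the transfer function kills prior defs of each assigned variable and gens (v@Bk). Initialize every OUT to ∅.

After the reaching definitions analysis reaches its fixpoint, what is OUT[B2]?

Converged values:
  B0:  IN={}  OUT={}
  B1:  IN={d@B2, f@B1}  OUT={d@B2, f@B1}
  B2:  IN={d@B2, f@B1}  OUT={d@B2, f@B1}
  B3:  IN={d@B2, f@B1}  OUT={b@B3, d@B2, e@B3, f@B1}

Merge at B2: IN[B2] = OUT[B1] = {d@B2, f@B1}
Applying B2's transfer function to that IN value gives OUT[B2] (row B2 above).

Answer: {d@B2, f@B1}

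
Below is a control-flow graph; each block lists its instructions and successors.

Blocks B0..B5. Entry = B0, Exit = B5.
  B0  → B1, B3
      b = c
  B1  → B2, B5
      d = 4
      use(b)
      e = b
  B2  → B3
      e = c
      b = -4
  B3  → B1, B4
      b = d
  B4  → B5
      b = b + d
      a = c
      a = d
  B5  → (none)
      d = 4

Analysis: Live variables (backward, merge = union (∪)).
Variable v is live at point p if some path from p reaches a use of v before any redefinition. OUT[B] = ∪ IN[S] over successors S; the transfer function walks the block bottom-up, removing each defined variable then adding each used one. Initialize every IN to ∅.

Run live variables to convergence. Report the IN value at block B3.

Answer: {c, d}

Derivation:
Per-block solution:
  B0: | IN={c, d} | OUT={b, c, d}
  B1: | IN={b, c} | OUT={c, d}
  B2: | IN={c, d} | OUT={c, d}
  B3: | IN={c, d} | OUT={b, c, d}
  B4: | IN={b, c, d} | OUT={}
  B5: | IN={} | OUT={}

Merge at B3: OUT[B3] = IN[B1] ⊔ IN[B4] = {b, c, d}
Applying B3's transfer function to that OUT value gives IN[B3] (row B3 above).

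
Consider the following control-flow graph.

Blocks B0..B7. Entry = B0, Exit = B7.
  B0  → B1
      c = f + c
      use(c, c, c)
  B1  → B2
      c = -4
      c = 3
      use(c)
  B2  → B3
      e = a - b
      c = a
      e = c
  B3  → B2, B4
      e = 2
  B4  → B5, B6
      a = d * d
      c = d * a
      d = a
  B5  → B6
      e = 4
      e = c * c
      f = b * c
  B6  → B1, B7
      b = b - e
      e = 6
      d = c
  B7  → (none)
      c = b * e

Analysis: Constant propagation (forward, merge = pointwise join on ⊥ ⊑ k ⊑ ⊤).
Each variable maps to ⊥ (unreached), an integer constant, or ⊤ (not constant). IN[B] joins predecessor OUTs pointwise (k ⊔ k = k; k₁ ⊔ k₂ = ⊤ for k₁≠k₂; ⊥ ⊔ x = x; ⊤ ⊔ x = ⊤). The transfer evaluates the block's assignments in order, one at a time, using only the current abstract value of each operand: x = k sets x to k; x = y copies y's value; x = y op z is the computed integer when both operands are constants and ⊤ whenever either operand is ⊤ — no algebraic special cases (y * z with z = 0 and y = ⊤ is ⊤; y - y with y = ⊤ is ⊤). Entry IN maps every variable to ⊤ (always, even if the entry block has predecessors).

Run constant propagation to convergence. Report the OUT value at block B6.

Answer: {a: ⊤, b: ⊤, c: ⊤, d: ⊤, e: 6, f: ⊤}

Working:
Converged values:
  B0: | IN=(all ⊤) | OUT=(all ⊤)
  B1: | IN=(all ⊤) | OUT={c:3; rest ⊤}
  B2: | IN=(all ⊤) | OUT=(all ⊤)
  B3: | IN=(all ⊤) | OUT={e:2; rest ⊤}
  B4: | IN={e:2; rest ⊤} | OUT={e:2; rest ⊤}
  B5: | IN={e:2; rest ⊤} | OUT=(all ⊤)
  B6: | IN=(all ⊤) | OUT={e:6; rest ⊤}
  B7: | IN={e:6; rest ⊤} | OUT={e:6; rest ⊤}

Merge at B6: IN[B6] = OUT[B4] ⊔ OUT[B5] = {a: ⊤, b: ⊤, c: ⊤, d: ⊤, e: ⊤, f: ⊤}
Applying B6's transfer function to that IN value gives OUT[B6] (row B6 above).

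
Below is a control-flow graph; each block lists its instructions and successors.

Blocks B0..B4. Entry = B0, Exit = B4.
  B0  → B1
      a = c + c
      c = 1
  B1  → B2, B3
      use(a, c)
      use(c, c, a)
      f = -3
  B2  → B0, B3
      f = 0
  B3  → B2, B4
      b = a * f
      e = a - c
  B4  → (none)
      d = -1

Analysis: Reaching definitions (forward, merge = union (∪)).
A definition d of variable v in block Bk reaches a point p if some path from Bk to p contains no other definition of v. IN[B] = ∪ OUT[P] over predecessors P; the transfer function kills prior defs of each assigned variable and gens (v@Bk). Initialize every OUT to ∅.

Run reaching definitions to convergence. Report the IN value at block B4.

Per-block solution:
  B0:   IN={a@B0, b@B3, c@B0, e@B3, f@B2}   OUT={a@B0, b@B3, c@B0, e@B3, f@B2}
  B1:   IN={a@B0, b@B3, c@B0, e@B3, f@B2}   OUT={a@B0, b@B3, c@B0, e@B3, f@B1}
  B2:   IN={a@B0, b@B3, c@B0, e@B3, f@B1, f@B2}   OUT={a@B0, b@B3, c@B0, e@B3, f@B2}
  B3:   IN={a@B0, b@B3, c@B0, e@B3, f@B1, f@B2}   OUT={a@B0, b@B3, c@B0, e@B3, f@B1, f@B2}
  B4:   IN={a@B0, b@B3, c@B0, e@B3, f@B1, f@B2}   OUT={a@B0, b@B3, c@B0, d@B4, e@B3, f@B1, f@B2}

Merge at B4: IN[B4] = OUT[B3] = {a@B0, b@B3, c@B0, e@B3, f@B1, f@B2}

Answer: {a@B0, b@B3, c@B0, e@B3, f@B1, f@B2}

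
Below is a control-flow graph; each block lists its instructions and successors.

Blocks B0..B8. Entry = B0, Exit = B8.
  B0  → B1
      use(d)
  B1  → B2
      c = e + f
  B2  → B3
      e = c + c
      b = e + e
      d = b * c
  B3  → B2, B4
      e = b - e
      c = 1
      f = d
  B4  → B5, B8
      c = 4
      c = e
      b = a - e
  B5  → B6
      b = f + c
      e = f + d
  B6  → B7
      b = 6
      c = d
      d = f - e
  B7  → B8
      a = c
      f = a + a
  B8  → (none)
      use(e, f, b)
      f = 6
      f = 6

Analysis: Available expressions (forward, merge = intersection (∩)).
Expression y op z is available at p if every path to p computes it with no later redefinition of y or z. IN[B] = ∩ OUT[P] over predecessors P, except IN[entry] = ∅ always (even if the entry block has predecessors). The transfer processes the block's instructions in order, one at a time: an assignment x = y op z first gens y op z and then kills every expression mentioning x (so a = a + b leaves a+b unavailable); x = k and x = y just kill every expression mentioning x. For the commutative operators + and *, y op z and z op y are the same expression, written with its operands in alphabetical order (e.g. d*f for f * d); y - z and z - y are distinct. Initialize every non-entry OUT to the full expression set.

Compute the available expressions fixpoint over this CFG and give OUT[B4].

Answer: {a-e}

Working:
Converged values:
  B0:  IN={}  OUT={}
  B1:  IN={}  OUT={e+f}
  B2:  IN={}  OUT={b*c, c+c, e+e}
  B3:  IN={b*c, c+c, e+e}  OUT={}
  B4:  IN={}  OUT={a-e}
  B5:  IN={a-e}  OUT={c+f, d+f}
  B6:  IN={c+f, d+f}  OUT={f-e}
  B7:  IN={f-e}  OUT={a+a}
  B8:  IN={}  OUT={}

Merge at B4: IN[B4] = OUT[B3] = {}
Applying B4's transfer function to that IN value gives OUT[B4] (row B4 above).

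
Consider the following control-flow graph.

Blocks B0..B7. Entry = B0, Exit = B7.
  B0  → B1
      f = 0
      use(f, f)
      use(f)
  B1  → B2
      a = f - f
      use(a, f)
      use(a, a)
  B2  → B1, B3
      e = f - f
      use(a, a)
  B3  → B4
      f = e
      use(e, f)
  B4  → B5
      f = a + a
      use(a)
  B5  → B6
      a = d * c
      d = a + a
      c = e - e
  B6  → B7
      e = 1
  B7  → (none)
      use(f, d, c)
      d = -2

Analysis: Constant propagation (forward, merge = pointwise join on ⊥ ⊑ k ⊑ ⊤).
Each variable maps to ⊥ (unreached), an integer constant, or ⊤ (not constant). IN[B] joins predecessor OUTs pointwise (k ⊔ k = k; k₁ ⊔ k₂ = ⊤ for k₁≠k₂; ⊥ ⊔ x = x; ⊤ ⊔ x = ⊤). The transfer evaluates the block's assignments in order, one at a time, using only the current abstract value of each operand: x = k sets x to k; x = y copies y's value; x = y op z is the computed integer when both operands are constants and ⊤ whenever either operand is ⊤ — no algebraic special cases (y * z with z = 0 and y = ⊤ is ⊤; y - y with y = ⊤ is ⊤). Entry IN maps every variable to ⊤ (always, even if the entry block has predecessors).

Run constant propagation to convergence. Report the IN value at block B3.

Fixpoint table:
  B0:   IN=(all ⊤)   OUT={f:0; rest ⊤}
  B1:   IN={f:0; rest ⊤}   OUT={a:0, f:0; rest ⊤}
  B2:   IN={a:0, f:0; rest ⊤}   OUT={a:0, e:0, f:0; rest ⊤}
  B3:   IN={a:0, e:0, f:0; rest ⊤}   OUT={a:0, e:0, f:0; rest ⊤}
  B4:   IN={a:0, e:0, f:0; rest ⊤}   OUT={a:0, e:0, f:0; rest ⊤}
  B5:   IN={a:0, e:0, f:0; rest ⊤}   OUT={c:0, e:0, f:0; rest ⊤}
  B6:   IN={c:0, e:0, f:0; rest ⊤}   OUT={c:0, e:1, f:0; rest ⊤}
  B7:   IN={c:0, e:1, f:0; rest ⊤}   OUT={c:0, d:-2, e:1, f:0; rest ⊤}

Merge at B3: IN[B3] = OUT[B2] = {a: 0, b: ⊤, c: ⊤, d: ⊤, e: 0, f: 0}

Answer: {a: 0, b: ⊤, c: ⊤, d: ⊤, e: 0, f: 0}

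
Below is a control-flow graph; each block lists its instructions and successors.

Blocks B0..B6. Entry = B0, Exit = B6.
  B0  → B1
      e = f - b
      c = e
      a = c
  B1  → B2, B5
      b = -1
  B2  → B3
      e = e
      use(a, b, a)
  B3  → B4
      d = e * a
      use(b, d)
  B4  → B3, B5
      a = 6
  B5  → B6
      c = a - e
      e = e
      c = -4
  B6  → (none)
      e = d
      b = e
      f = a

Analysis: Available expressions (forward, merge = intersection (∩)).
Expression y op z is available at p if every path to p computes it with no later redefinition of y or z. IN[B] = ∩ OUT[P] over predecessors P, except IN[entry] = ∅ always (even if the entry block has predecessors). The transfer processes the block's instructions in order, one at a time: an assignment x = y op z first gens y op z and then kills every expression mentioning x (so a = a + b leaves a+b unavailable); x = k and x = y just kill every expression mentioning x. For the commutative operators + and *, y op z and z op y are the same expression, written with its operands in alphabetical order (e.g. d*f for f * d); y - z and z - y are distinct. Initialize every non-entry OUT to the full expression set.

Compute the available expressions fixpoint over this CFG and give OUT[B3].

Converged values:
  B0:  IN={}  OUT={f-b}
  B1:  IN={f-b}  OUT={}
  B2:  IN={}  OUT={}
  B3:  IN={}  OUT={a*e}
  B4:  IN={a*e}  OUT={}
  B5:  IN={}  OUT={}
  B6:  IN={}  OUT={}

Merge at B3: IN[B3] = OUT[B2] ∩ OUT[B4] = {}
Applying B3's transfer function to that IN value gives OUT[B3] (row B3 above).

Answer: {a*e}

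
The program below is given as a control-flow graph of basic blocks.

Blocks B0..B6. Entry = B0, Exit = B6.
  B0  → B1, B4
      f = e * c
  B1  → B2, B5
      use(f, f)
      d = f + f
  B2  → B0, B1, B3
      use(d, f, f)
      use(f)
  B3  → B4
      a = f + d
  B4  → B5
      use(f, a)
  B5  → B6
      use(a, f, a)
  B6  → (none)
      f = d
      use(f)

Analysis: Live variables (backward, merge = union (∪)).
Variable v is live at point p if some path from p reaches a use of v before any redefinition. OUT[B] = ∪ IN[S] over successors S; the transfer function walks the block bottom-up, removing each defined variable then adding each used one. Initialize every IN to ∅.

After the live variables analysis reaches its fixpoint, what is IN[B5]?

Fixpoint table:
  B0:   IN={a, c, d, e}   OUT={a, c, d, e, f}
  B1:   IN={a, c, e, f}   OUT={a, c, d, e, f}
  B2:   IN={a, c, d, e, f}   OUT={a, c, d, e, f}
  B3:   IN={d, f}   OUT={a, d, f}
  B4:   IN={a, d, f}   OUT={a, d, f}
  B5:   IN={a, d, f}   OUT={d}
  B6:   IN={d}   OUT={}

Merge at B5: OUT[B5] = IN[B6] = {d}
Applying B5's transfer function to that OUT value gives IN[B5] (row B5 above).

Answer: {a, d, f}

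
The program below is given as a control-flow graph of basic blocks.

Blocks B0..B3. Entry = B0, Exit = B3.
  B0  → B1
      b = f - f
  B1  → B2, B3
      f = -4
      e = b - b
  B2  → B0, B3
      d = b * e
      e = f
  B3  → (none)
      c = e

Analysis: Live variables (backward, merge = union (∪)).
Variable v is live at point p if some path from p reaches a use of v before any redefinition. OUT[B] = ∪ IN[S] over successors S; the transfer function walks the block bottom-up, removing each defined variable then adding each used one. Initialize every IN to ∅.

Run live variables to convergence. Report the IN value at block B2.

Answer: {b, e, f}

Working:
Converged values:
  B0:  IN={f}  OUT={b}
  B1:  IN={b}  OUT={b, e, f}
  B2:  IN={b, e, f}  OUT={e, f}
  B3:  IN={e}  OUT={}

Merge at B2: OUT[B2] = IN[B0] ⊔ IN[B3] = {e, f}
Applying B2's transfer function to that OUT value gives IN[B2] (row B2 above).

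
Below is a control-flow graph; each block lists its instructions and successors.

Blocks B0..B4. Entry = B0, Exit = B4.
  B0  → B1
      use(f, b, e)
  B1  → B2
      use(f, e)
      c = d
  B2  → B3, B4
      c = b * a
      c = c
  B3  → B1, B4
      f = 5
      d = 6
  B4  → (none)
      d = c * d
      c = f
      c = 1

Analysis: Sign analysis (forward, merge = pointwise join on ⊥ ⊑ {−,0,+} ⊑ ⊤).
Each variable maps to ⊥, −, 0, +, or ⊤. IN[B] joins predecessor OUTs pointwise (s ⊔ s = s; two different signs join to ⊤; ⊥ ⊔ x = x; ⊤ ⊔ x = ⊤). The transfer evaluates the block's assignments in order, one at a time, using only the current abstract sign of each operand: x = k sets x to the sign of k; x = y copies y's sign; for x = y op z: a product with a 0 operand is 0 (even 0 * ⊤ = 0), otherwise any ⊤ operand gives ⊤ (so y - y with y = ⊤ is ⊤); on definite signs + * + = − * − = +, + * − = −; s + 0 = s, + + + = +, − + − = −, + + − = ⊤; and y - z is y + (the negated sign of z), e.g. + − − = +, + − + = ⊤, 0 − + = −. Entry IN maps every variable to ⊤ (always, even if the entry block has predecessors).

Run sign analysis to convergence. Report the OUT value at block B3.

Fixpoint table:
  B0:  IN=(all ⊤)  OUT=(all ⊤)
  B1:  IN=(all ⊤)  OUT=(all ⊤)
  B2:  IN=(all ⊤)  OUT=(all ⊤)
  B3:  IN=(all ⊤)  OUT={d:+, f:+; rest ⊤}
  B4:  IN=(all ⊤)  OUT={c:+; rest ⊤}

Merge at B3: IN[B3] = OUT[B2] = {a: ⊤, b: ⊤, c: ⊤, d: ⊤, e: ⊤, f: ⊤}
Applying B3's transfer function to that IN value gives OUT[B3] (row B3 above).

Answer: {a: ⊤, b: ⊤, c: ⊤, d: +, e: ⊤, f: +}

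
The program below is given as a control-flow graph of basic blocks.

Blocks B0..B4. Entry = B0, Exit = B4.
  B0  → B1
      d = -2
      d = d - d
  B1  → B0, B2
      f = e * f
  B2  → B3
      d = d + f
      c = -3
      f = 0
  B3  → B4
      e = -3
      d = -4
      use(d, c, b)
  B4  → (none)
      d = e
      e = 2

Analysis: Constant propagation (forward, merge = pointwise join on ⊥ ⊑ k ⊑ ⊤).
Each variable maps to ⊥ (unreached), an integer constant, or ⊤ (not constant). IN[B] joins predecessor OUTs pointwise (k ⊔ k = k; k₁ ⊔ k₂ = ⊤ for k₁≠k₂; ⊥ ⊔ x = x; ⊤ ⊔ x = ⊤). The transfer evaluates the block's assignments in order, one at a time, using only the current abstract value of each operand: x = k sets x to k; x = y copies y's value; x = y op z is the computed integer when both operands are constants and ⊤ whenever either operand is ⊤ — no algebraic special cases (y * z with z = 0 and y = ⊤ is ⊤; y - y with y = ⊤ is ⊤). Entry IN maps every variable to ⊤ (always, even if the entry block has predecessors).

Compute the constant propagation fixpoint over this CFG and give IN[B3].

Per-block solution:
  B0:   IN=(all ⊤)   OUT={d:0; rest ⊤}
  B1:   IN={d:0; rest ⊤}   OUT={d:0; rest ⊤}
  B2:   IN={d:0; rest ⊤}   OUT={c:-3, f:0; rest ⊤}
  B3:   IN={c:-3, f:0; rest ⊤}   OUT={c:-3, d:-4, e:-3, f:0; rest ⊤}
  B4:   IN={c:-3, d:-4, e:-3, f:0; rest ⊤}   OUT={c:-3, d:-3, e:2, f:0; rest ⊤}

Merge at B3: IN[B3] = OUT[B2] = {a: ⊤, b: ⊤, c: -3, d: ⊤, e: ⊤, f: 0}

Answer: {a: ⊤, b: ⊤, c: -3, d: ⊤, e: ⊤, f: 0}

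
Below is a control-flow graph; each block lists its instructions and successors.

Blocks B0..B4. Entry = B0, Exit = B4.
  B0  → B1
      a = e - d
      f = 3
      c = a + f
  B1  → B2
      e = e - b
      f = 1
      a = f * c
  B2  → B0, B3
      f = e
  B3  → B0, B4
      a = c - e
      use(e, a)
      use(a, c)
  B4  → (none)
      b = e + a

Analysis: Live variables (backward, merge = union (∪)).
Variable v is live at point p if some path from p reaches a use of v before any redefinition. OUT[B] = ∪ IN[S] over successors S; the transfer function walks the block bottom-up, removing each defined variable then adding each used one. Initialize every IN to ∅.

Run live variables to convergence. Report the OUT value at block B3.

Fixpoint table:
  B0:  IN={b, d, e}  OUT={b, c, d, e}
  B1:  IN={b, c, d, e}  OUT={b, c, d, e}
  B2:  IN={b, c, d, e}  OUT={b, c, d, e}
  B3:  IN={b, c, d, e}  OUT={a, b, d, e}
  B4:  IN={a, e}  OUT={}

Merge at B3: OUT[B3] = IN[B0] ⊔ IN[B4] = {a, b, d, e}

Answer: {a, b, d, e}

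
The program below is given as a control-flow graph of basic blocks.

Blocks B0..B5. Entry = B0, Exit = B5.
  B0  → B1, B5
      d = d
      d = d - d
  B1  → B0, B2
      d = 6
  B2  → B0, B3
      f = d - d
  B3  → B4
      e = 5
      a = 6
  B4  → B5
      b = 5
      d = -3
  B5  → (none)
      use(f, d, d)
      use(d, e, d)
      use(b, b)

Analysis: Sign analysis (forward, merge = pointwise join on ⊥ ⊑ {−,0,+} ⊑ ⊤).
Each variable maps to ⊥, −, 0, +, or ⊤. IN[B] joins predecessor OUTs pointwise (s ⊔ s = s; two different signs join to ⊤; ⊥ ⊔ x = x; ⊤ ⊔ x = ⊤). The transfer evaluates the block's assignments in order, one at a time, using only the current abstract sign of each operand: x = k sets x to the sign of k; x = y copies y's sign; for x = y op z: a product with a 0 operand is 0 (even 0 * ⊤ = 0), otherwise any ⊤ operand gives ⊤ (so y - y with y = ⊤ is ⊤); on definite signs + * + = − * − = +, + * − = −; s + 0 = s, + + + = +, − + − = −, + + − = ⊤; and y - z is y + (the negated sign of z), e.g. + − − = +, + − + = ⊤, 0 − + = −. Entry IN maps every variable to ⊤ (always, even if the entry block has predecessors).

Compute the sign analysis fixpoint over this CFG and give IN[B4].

Fixpoint table:
  B0: | IN=(all ⊤) | OUT=(all ⊤)
  B1: | IN=(all ⊤) | OUT={d:+; rest ⊤}
  B2: | IN={d:+; rest ⊤} | OUT={d:+; rest ⊤}
  B3: | IN={d:+; rest ⊤} | OUT={a:+, d:+, e:+; rest ⊤}
  B4: | IN={a:+, d:+, e:+; rest ⊤} | OUT={a:+, b:+, d:-, e:+; rest ⊤}
  B5: | IN=(all ⊤) | OUT=(all ⊤)

Merge at B4: IN[B4] = OUT[B3] = {a: +, b: ⊤, c: ⊤, d: +, e: +, f: ⊤}

Answer: {a: +, b: ⊤, c: ⊤, d: +, e: +, f: ⊤}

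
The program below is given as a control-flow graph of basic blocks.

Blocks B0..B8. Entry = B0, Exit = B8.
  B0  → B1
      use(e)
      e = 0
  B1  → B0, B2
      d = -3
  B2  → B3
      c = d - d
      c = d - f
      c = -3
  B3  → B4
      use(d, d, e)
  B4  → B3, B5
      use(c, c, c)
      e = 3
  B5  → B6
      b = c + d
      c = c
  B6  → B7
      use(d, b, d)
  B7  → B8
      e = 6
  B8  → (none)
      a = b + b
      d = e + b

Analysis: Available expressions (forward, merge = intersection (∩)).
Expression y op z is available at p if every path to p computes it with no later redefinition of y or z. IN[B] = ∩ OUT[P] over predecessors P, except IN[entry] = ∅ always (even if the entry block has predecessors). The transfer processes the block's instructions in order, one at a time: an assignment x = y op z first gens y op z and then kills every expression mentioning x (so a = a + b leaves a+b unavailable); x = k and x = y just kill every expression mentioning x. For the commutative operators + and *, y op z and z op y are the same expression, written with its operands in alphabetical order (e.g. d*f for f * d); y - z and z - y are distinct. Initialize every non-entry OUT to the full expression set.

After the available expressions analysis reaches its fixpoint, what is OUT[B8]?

Answer: {b+b, b+e}

Trace:
Per-block solution:
  B0:  IN={}  OUT={}
  B1:  IN={}  OUT={}
  B2:  IN={}  OUT={d-d, d-f}
  B3:  IN={d-d, d-f}  OUT={d-d, d-f}
  B4:  IN={d-d, d-f}  OUT={d-d, d-f}
  B5:  IN={d-d, d-f}  OUT={d-d, d-f}
  B6:  IN={d-d, d-f}  OUT={d-d, d-f}
  B7:  IN={d-d, d-f}  OUT={d-d, d-f}
  B8:  IN={d-d, d-f}  OUT={b+b, b+e}

Merge at B8: IN[B8] = OUT[B7] = {d-d, d-f}
Applying B8's transfer function to that IN value gives OUT[B8] (row B8 above).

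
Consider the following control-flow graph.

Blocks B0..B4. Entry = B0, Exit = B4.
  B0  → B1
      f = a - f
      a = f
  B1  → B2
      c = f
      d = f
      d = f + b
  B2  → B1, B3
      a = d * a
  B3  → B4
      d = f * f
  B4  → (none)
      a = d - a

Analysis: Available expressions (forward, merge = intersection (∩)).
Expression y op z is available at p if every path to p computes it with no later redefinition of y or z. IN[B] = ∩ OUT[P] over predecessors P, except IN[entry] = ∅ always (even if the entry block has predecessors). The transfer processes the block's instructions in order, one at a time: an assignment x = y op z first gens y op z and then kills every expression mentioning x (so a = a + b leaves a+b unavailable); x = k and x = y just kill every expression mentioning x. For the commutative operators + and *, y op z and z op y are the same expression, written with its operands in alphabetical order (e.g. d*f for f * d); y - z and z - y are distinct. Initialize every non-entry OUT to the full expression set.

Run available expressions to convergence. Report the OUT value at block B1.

Fixpoint table:
  B0:   IN={}   OUT={}
  B1:   IN={}   OUT={b+f}
  B2:   IN={b+f}   OUT={b+f}
  B3:   IN={b+f}   OUT={b+f, f*f}
  B4:   IN={b+f, f*f}   OUT={b+f, f*f}

Merge at B1: IN[B1] = OUT[B0] ∩ OUT[B2] = {}
Applying B1's transfer function to that IN value gives OUT[B1] (row B1 above).

Answer: {b+f}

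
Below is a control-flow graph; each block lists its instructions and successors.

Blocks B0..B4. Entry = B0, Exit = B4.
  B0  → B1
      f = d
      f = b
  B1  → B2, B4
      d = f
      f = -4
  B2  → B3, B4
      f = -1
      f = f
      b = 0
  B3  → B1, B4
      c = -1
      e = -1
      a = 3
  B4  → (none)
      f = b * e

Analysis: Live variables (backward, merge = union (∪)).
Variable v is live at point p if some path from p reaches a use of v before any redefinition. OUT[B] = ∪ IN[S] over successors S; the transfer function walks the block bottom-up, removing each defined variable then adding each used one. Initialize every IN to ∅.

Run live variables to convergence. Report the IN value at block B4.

Converged values:
  B0: | IN={b, d, e} | OUT={b, e, f}
  B1: | IN={b, e, f} | OUT={b, e}
  B2: | IN={e} | OUT={b, e, f}
  B3: | IN={b, f} | OUT={b, e, f}
  B4: | IN={b, e} | OUT={}

B4 is the boundary node: OUT[B4] = {}
Applying B4's transfer function to that OUT value gives IN[B4] (row B4 above).

Answer: {b, e}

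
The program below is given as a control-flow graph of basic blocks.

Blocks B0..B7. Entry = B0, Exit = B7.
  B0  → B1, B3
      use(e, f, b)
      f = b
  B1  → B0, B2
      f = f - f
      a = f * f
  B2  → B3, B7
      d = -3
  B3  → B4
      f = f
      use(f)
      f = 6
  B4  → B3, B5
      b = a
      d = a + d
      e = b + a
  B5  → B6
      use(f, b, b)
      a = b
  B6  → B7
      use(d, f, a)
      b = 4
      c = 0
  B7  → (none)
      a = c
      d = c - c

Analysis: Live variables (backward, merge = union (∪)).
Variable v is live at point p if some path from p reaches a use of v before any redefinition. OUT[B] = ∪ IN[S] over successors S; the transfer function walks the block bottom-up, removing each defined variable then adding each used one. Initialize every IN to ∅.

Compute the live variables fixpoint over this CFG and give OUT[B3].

Answer: {a, d, f}

Trace:
Per-block solution:
  B0:  IN={a, b, c, d, e, f}  OUT={a, b, c, d, e, f}
  B1:  IN={b, c, d, e, f}  OUT={a, b, c, d, e, f}
  B2:  IN={a, c, f}  OUT={a, c, d, f}
  B3:  IN={a, d, f}  OUT={a, d, f}
  B4:  IN={a, d, f}  OUT={a, b, d, f}
  B5:  IN={b, d, f}  OUT={a, d, f}
  B6:  IN={a, d, f}  OUT={c}
  B7:  IN={c}  OUT={}

Merge at B3: OUT[B3] = IN[B4] = {a, d, f}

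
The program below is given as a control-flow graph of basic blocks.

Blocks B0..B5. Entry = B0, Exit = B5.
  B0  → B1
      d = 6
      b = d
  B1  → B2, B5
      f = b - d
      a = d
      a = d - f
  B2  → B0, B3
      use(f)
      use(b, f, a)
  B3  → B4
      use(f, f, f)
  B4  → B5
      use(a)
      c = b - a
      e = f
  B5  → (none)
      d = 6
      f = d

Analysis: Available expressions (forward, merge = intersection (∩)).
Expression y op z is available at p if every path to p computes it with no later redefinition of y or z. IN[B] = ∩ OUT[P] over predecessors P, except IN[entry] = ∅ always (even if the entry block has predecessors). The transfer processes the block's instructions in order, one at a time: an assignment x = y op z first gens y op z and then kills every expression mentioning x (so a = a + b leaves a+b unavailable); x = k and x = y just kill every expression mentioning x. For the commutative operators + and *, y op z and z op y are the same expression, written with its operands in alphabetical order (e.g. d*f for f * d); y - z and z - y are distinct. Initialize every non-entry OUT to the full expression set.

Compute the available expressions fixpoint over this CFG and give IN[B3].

Fixpoint table:
  B0:   IN={}   OUT={}
  B1:   IN={}   OUT={b-d, d-f}
  B2:   IN={b-d, d-f}   OUT={b-d, d-f}
  B3:   IN={b-d, d-f}   OUT={b-d, d-f}
  B4:   IN={b-d, d-f}   OUT={b-a, b-d, d-f}
  B5:   IN={b-d, d-f}   OUT={}

Merge at B3: IN[B3] = OUT[B2] = {b-d, d-f}

Answer: {b-d, d-f}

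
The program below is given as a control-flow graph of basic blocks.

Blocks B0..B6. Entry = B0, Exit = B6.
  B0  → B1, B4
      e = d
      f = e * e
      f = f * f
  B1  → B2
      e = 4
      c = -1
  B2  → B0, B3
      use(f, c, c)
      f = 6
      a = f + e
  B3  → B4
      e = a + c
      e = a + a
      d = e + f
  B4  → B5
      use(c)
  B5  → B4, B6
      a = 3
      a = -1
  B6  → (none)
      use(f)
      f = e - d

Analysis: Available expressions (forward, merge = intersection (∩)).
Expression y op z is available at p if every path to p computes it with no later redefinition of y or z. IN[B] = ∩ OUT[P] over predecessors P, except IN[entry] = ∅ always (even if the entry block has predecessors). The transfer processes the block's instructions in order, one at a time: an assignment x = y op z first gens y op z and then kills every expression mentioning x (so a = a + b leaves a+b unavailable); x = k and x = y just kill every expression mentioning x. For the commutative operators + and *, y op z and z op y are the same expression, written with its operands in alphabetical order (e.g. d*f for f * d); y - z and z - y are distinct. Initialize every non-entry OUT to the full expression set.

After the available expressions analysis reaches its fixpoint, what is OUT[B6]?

Answer: {e-d}

Trace:
Per-block solution:
  B0:  IN={}  OUT={e*e}
  B1:  IN={e*e}  OUT={}
  B2:  IN={}  OUT={e+f}
  B3:  IN={e+f}  OUT={a+a, a+c, e+f}
  B4:  IN={}  OUT={}
  B5:  IN={}  OUT={}
  B6:  IN={}  OUT={e-d}

Merge at B6: IN[B6] = OUT[B5] = {}
Applying B6's transfer function to that IN value gives OUT[B6] (row B6 above).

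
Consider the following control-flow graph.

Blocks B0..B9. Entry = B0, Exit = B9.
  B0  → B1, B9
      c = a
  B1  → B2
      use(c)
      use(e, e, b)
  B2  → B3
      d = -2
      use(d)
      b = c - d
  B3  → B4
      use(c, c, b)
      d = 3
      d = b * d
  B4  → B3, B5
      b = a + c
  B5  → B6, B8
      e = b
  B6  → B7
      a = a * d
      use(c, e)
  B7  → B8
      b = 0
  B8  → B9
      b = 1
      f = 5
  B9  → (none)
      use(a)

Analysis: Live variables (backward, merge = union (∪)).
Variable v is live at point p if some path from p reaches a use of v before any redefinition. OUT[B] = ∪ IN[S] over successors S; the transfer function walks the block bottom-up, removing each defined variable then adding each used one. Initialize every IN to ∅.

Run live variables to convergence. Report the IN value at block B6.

Answer: {a, c, d, e}

Trace:
Converged values:
  B0:   IN={a, b, e}   OUT={a, b, c, e}
  B1:   IN={a, b, c, e}   OUT={a, c}
  B2:   IN={a, c}   OUT={a, b, c}
  B3:   IN={a, b, c}   OUT={a, c, d}
  B4:   IN={a, c, d}   OUT={a, b, c, d}
  B5:   IN={a, b, c, d}   OUT={a, c, d, e}
  B6:   IN={a, c, d, e}   OUT={a}
  B7:   IN={a}   OUT={a}
  B8:   IN={a}   OUT={a}
  B9:   IN={a}   OUT={}

Merge at B6: OUT[B6] = IN[B7] = {a}
Applying B6's transfer function to that OUT value gives IN[B6] (row B6 above).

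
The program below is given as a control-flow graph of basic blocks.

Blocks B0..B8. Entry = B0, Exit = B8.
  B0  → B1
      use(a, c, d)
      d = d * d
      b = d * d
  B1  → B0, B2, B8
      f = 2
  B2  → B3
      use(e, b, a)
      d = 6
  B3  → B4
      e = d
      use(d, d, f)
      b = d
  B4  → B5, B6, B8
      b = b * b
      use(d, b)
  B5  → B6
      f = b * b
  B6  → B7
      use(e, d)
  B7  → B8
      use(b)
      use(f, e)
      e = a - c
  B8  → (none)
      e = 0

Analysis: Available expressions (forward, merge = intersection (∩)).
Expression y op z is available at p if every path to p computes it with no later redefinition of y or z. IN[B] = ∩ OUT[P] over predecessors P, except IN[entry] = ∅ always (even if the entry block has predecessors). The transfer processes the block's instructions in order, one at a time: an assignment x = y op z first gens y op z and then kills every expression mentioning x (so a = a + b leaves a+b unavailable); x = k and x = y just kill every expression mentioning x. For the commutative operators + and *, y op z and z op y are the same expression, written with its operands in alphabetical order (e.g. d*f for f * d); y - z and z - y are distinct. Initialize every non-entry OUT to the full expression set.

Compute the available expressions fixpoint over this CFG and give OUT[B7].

Fixpoint table:
  B0: | IN={} | OUT={d*d}
  B1: | IN={d*d} | OUT={d*d}
  B2: | IN={d*d} | OUT={}
  B3: | IN={} | OUT={}
  B4: | IN={} | OUT={}
  B5: | IN={} | OUT={b*b}
  B6: | IN={} | OUT={}
  B7: | IN={} | OUT={a-c}
  B8: | IN={} | OUT={}

Merge at B7: IN[B7] = OUT[B6] = {}
Applying B7's transfer function to that IN value gives OUT[B7] (row B7 above).

Answer: {a-c}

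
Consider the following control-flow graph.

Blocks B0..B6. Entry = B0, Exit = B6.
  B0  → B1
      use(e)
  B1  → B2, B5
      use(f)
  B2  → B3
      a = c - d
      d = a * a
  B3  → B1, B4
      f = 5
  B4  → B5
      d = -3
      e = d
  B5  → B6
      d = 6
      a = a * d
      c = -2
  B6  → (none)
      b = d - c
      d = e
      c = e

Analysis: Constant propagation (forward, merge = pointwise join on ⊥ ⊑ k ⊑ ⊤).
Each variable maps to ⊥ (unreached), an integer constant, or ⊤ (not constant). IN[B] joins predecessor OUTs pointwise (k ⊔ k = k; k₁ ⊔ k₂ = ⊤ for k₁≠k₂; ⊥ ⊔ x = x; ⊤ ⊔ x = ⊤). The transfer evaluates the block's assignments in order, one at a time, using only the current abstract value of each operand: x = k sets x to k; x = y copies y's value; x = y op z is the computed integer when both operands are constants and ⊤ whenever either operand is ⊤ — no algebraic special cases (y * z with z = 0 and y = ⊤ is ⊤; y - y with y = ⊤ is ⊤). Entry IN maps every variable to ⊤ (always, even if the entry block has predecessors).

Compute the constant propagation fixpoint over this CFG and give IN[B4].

Converged values:
  B0:   IN=(all ⊤)   OUT=(all ⊤)
  B1:   IN=(all ⊤)   OUT=(all ⊤)
  B2:   IN=(all ⊤)   OUT=(all ⊤)
  B3:   IN=(all ⊤)   OUT={f:5; rest ⊤}
  B4:   IN={f:5; rest ⊤}   OUT={d:-3, e:-3, f:5; rest ⊤}
  B5:   IN=(all ⊤)   OUT={c:-2, d:6; rest ⊤}
  B6:   IN={c:-2, d:6; rest ⊤}   OUT={b:8; rest ⊤}

Merge at B4: IN[B4] = OUT[B3] = {a: ⊤, b: ⊤, c: ⊤, d: ⊤, e: ⊤, f: 5}

Answer: {a: ⊤, b: ⊤, c: ⊤, d: ⊤, e: ⊤, f: 5}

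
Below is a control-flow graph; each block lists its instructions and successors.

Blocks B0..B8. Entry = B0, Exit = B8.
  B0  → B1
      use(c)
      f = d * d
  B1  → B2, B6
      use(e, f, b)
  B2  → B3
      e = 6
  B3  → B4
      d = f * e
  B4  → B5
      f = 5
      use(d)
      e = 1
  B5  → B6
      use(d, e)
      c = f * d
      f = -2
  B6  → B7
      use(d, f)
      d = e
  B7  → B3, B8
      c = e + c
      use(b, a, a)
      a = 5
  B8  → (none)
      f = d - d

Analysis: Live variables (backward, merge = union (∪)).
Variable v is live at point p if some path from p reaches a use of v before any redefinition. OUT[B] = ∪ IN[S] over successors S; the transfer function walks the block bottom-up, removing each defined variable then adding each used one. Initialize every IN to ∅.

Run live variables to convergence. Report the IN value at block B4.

Answer: {a, b, d}

Derivation:
Per-block solution:
  B0:  IN={a, b, c, d, e}  OUT={a, b, c, d, e, f}
  B1:  IN={a, b, c, d, e, f}  OUT={a, b, c, d, e, f}
  B2:  IN={a, b, f}  OUT={a, b, e, f}
  B3:  IN={a, b, e, f}  OUT={a, b, d}
  B4:  IN={a, b, d}  OUT={a, b, d, e, f}
  B5:  IN={a, b, d, e, f}  OUT={a, b, c, d, e, f}
  B6:  IN={a, b, c, d, e, f}  OUT={a, b, c, d, e, f}
  B7:  IN={a, b, c, d, e, f}  OUT={a, b, d, e, f}
  B8:  IN={d}  OUT={}

Merge at B4: OUT[B4] = IN[B5] = {a, b, d, e, f}
Applying B4's transfer function to that OUT value gives IN[B4] (row B4 above).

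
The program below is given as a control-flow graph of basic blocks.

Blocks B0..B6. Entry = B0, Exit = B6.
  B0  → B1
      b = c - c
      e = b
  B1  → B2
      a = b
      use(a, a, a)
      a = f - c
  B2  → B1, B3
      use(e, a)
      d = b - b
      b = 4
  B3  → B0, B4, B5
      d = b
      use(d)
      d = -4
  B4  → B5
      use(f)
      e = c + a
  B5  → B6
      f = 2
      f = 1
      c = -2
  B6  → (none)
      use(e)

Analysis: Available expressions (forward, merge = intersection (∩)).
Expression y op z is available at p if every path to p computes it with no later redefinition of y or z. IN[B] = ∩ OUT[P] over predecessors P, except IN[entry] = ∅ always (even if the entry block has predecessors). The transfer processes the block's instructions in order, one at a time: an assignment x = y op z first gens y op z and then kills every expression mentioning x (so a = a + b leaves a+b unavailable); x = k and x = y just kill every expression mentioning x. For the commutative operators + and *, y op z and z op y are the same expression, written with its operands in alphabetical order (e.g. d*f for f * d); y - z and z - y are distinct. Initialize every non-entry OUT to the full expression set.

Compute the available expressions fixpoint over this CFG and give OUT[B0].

Fixpoint table:
  B0:  IN={}  OUT={c-c}
  B1:  IN={c-c}  OUT={c-c, f-c}
  B2:  IN={c-c, f-c}  OUT={c-c, f-c}
  B3:  IN={c-c, f-c}  OUT={c-c, f-c}
  B4:  IN={c-c, f-c}  OUT={a+c, c-c, f-c}
  B5:  IN={c-c, f-c}  OUT={}
  B6:  IN={}  OUT={}

Merge at B0 (entry node, so the boundary value {} is joined with the incoming edge(s)): IN[B0] = {} ∩ OUT[B3] = {}
Applying B0's transfer function to that IN value gives OUT[B0] (row B0 above).

Answer: {c-c}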